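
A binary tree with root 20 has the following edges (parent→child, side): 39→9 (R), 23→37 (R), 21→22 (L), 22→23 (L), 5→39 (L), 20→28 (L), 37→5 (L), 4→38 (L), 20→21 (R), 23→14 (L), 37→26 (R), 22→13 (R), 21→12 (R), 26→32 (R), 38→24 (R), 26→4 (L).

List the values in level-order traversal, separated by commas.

20, 28, 21, 22, 12, 23, 13, 14, 37, 5, 26, 39, 4, 32, 9, 38, 24

Level-order visits nodes level by level from the root, left to right within each level.
Level 0: 20
Level 1: 28, 21
Level 2: 22, 12
Level 3: 23, 13
Level 4: 14, 37
Level 5: 5, 26
Level 6: 39, 4, 32
Level 7: 9, 38
Level 8: 24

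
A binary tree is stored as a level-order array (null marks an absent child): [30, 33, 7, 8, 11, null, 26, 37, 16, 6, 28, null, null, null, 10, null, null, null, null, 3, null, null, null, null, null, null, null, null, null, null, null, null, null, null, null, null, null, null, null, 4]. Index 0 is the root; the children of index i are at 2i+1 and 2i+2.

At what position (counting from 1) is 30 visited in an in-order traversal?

10

In-order visits the left subtree, then the node, then the right subtree.
At 30: go left to 33.
  At 33: go left to 8.
    At 8: go left to 37.
      37 is a leaf — visit 37.
    Visit 8.
    At 8: go right to 16.
      16 is a leaf — visit 16.
  Visit 33.
  At 33: go right to 11.
    At 11: go left to 6.
      At 6: go left to 3.
        At 3: go left to 4.
          4 is a leaf — visit 4.
        Visit 3.
        At 3: no right child.
      Visit 6.
      At 6: no right child.
    Visit 11.
    At 11: go right to 28.
      28 is a leaf — visit 28.
Visit 30.
At 30: go right to 7.
  At 7: no left child.
  Visit 7.
  At 7: go right to 26.
    At 26: no left child.
    Visit 26.
    At 26: go right to 10.
      10 is a leaf — visit 10.
Full in-order sequence: 37, 8, 16, 33, 4, 3, 6, 11, 28, 30, 7, 26, 10.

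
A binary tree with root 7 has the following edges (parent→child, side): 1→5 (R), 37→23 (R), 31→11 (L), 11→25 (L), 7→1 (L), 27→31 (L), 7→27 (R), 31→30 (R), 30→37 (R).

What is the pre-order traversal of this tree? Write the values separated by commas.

7, 1, 5, 27, 31, 11, 25, 30, 37, 23

Pre-order visits the node, then its left subtree, then its right subtree.
Visit 7.
At 7: go left to 1.
  Visit 1.
  At 1: no left child.
  At 1: go right to 5.
    5 is a leaf — visit 5.
At 7: go right to 27.
  Visit 27.
  At 27: go left to 31.
    Visit 31.
    At 31: go left to 11.
      Visit 11.
      At 11: go left to 25.
        25 is a leaf — visit 25.
      At 11: no right child.
    At 31: go right to 30.
      Visit 30.
      At 30: no left child.
      At 30: go right to 37.
        Visit 37.
        At 37: no left child.
        At 37: go right to 23.
          23 is a leaf — visit 23.
  At 27: no right child.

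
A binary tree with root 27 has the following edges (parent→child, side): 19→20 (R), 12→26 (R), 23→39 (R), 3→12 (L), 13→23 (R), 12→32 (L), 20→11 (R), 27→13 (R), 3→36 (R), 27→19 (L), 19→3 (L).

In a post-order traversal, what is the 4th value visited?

36

Post-order visits the left subtree, then the right subtree, then the node.
At 27: go left to 19.
  At 19: go left to 3.
    At 3: go left to 12.
      At 12: go left to 32.
        32 is a leaf — visit 32.
      At 12: go right to 26.
        26 is a leaf — visit 26.
      Visit 12.
    At 3: go right to 36.
      36 is a leaf — visit 36.
    Visit 3.
  At 19: go right to 20.
    At 20: no left child.
    At 20: go right to 11.
      11 is a leaf — visit 11.
    Visit 20.
  Visit 19.
At 27: go right to 13.
  At 13: no left child.
  At 13: go right to 23.
    At 23: no left child.
    At 23: go right to 39.
      39 is a leaf — visit 39.
    Visit 23.
  Visit 13.
Visit 27.
Full post-order sequence: 32, 26, 12, 36, 3, 11, 20, 19, 39, 23, 13, 27.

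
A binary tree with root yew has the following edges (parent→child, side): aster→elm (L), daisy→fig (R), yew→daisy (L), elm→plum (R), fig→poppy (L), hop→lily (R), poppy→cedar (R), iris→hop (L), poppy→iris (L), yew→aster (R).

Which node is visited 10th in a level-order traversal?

hop

Level-order visits nodes level by level from the root, left to right within each level.
Level 0: yew
Level 1: daisy, aster
Level 2: fig, elm
Level 3: poppy, plum
Level 4: iris, cedar
Level 5: hop
Level 6: lily
Full level-order sequence: yew, daisy, aster, fig, elm, poppy, plum, iris, cedar, hop, lily.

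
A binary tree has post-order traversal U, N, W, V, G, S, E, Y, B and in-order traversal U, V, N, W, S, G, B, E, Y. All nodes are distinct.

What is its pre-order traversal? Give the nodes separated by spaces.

The last element of post-order is the root; it splits in-order into left and right subtrees.
Root B: left subtree has 6 nodes {U, V, N, W, S, G}, right has 2 {E, Y}.
  Root S: left subtree has 4 nodes {U, V, N, W}, right has 1 {G}.
    Root V: left subtree has 1 node {U}, right has 2 {N, W}.
      Root W: left subtree has 1 node {N}, right has 0 { }.
  Root Y: left subtree has 1 node {E}, right has 0 { }.

B S V U W N G Y E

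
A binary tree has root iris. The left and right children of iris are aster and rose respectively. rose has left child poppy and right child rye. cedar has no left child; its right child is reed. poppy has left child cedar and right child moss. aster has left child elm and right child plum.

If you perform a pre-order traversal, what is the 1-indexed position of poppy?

Pre-order visits the node, then its left subtree, then its right subtree.
Visit iris.
At iris: go left to aster.
  Visit aster.
  At aster: go left to elm.
    elm is a leaf — visit elm.
  At aster: go right to plum.
    plum is a leaf — visit plum.
At iris: go right to rose.
  Visit rose.
  At rose: go left to poppy.
    Visit poppy.
    At poppy: go left to cedar.
      Visit cedar.
      At cedar: no left child.
      At cedar: go right to reed.
        reed is a leaf — visit reed.
    At poppy: go right to moss.
      moss is a leaf — visit moss.
  At rose: go right to rye.
    rye is a leaf — visit rye.
Full pre-order sequence: iris, aster, elm, plum, rose, poppy, cedar, reed, moss, rye.

6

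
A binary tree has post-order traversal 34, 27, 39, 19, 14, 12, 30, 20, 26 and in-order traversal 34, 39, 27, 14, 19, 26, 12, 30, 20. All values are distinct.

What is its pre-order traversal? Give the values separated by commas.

26, 14, 39, 34, 27, 19, 20, 30, 12

The last element of post-order is the root; it splits in-order into left and right subtrees.
Root 26: left subtree has 5 nodes {34, 39, 27, 14, 19}, right has 3 {12, 30, 20}.
  Root 14: left subtree has 3 nodes {34, 39, 27}, right has 1 {19}.
    Root 39: left subtree has 1 node {34}, right has 1 {27}.
  Root 20: left subtree has 2 nodes {12, 30}, right has 0 { }.
    Root 30: left subtree has 1 node {12}, right has 0 { }.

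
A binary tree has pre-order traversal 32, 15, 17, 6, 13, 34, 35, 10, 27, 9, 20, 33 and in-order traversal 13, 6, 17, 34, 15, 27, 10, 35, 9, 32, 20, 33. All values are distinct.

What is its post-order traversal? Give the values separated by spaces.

The first element of pre-order is the root; it splits in-order into left and right subtrees.
Root 32: left subtree has 9 nodes {13, 6, 17, 34, 15, 27, 10, 35, 9}, right has 2 {20, 33}.
  Root 15: left subtree has 4 nodes {13, 6, 17, 34}, right has 4 {27, 10, 35, 9}.
    Root 17: left subtree has 2 nodes {13, 6}, right has 1 {34}.
      Root 6: left subtree has 1 node {13}, right has 0 { }.
    Root 35: left subtree has 2 nodes {27, 10}, right has 1 {9}.
      Root 10: left subtree has 1 node {27}, right has 0 { }.
  Root 20: left subtree has 0 nodes { }, right has 1 {33}.

13 6 34 17 27 10 9 35 15 33 20 32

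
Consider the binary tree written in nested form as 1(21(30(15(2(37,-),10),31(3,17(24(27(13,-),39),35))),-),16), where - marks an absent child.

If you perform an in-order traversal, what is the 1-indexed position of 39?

In-order visits the left subtree, then the node, then the right subtree.
At 1: go left to 21.
  At 21: go left to 30.
    At 30: go left to 15.
      At 15: go left to 2.
        At 2: go left to 37.
          37 is a leaf — visit 37.
        Visit 2.
        At 2: no right child.
      Visit 15.
      At 15: go right to 10.
        10 is a leaf — visit 10.
    Visit 30.
    At 30: go right to 31.
      At 31: go left to 3.
        3 is a leaf — visit 3.
      Visit 31.
      At 31: go right to 17.
        At 17: go left to 24.
          At 24: go left to 27.
            At 27: go left to 13.
              13 is a leaf — visit 13.
            Visit 27.
            At 27: no right child.
          Visit 24.
          At 24: go right to 39.
            39 is a leaf — visit 39.
        Visit 17.
        At 17: go right to 35.
          35 is a leaf — visit 35.
  Visit 21.
  At 21: no right child.
Visit 1.
At 1: go right to 16.
  16 is a leaf — visit 16.
Full in-order sequence: 37, 2, 15, 10, 30, 3, 31, 13, 27, 24, 39, 17, 35, 21, 1, 16.

11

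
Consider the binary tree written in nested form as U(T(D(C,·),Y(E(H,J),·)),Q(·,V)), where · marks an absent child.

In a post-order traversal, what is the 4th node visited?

Post-order visits the left subtree, then the right subtree, then the node.
At U: go left to T.
  At T: go left to D.
    At D: go left to C.
      C is a leaf — visit C.
    At D: no right child.
    Visit D.
  At T: go right to Y.
    At Y: go left to E.
      At E: go left to H.
        H is a leaf — visit H.
      At E: go right to J.
        J is a leaf — visit J.
      Visit E.
    At Y: no right child.
    Visit Y.
  Visit T.
At U: go right to Q.
  At Q: no left child.
  At Q: go right to V.
    V is a leaf — visit V.
  Visit Q.
Visit U.
Full post-order sequence: C, D, H, J, E, Y, T, V, Q, U.

J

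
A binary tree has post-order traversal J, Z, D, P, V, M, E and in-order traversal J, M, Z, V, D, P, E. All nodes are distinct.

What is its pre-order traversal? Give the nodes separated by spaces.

The last element of post-order is the root; it splits in-order into left and right subtrees.
Root E: left subtree has 6 nodes {J, M, Z, V, D, P}, right has 0 { }.
  Root M: left subtree has 1 node {J}, right has 4 {Z, V, D, P}.
    Root V: left subtree has 1 node {Z}, right has 2 {D, P}.
      Root P: left subtree has 1 node {D}, right has 0 { }.

E M J V Z P D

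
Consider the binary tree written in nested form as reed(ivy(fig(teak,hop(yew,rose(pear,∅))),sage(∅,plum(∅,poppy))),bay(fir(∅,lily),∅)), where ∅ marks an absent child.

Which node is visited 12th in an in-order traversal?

fir

In-order visits the left subtree, then the node, then the right subtree.
At reed: go left to ivy.
  At ivy: go left to fig.
    At fig: go left to teak.
      teak is a leaf — visit teak.
    Visit fig.
    At fig: go right to hop.
      At hop: go left to yew.
        yew is a leaf — visit yew.
      Visit hop.
      At hop: go right to rose.
        At rose: go left to pear.
          pear is a leaf — visit pear.
        Visit rose.
        At rose: no right child.
  Visit ivy.
  At ivy: go right to sage.
    At sage: no left child.
    Visit sage.
    At sage: go right to plum.
      At plum: no left child.
      Visit plum.
      At plum: go right to poppy.
        poppy is a leaf — visit poppy.
Visit reed.
At reed: go right to bay.
  At bay: go left to fir.
    At fir: no left child.
    Visit fir.
    At fir: go right to lily.
      lily is a leaf — visit lily.
  Visit bay.
  At bay: no right child.
Full in-order sequence: teak, fig, yew, hop, pear, rose, ivy, sage, plum, poppy, reed, fir, lily, bay.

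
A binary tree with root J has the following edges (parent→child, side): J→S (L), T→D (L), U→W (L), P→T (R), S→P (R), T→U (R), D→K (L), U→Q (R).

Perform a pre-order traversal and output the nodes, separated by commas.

Pre-order visits the node, then its left subtree, then its right subtree.
Visit J.
At J: go left to S.
  Visit S.
  At S: no left child.
  At S: go right to P.
    Visit P.
    At P: no left child.
    At P: go right to T.
      Visit T.
      At T: go left to D.
        Visit D.
        At D: go left to K.
          K is a leaf — visit K.
        At D: no right child.
      At T: go right to U.
        Visit U.
        At U: go left to W.
          W is a leaf — visit W.
        At U: go right to Q.
          Q is a leaf — visit Q.
At J: no right child.

J, S, P, T, D, K, U, W, Q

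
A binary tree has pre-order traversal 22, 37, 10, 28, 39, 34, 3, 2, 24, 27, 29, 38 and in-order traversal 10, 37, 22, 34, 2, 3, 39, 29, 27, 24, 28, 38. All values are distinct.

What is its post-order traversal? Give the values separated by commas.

The first element of pre-order is the root; it splits in-order into left and right subtrees.
Root 22: left subtree has 2 nodes {10, 37}, right has 9 {34, 2, 3, 39, 29, 27, 24, 28, 38}.
  Root 37: left subtree has 1 node {10}, right has 0 { }.
  Root 28: left subtree has 7 nodes {34, 2, 3, 39, 29, 27, 24}, right has 1 {38}.
    Root 39: left subtree has 3 nodes {34, 2, 3}, right has 3 {29, 27, 24}.
      Root 34: left subtree has 0 nodes { }, right has 2 {2, 3}.
        Root 3: left subtree has 1 node {2}, right has 0 { }.
      Root 24: left subtree has 2 nodes {29, 27}, right has 0 { }.
        Root 27: left subtree has 1 node {29}, right has 0 { }.

10, 37, 2, 3, 34, 29, 27, 24, 39, 38, 28, 22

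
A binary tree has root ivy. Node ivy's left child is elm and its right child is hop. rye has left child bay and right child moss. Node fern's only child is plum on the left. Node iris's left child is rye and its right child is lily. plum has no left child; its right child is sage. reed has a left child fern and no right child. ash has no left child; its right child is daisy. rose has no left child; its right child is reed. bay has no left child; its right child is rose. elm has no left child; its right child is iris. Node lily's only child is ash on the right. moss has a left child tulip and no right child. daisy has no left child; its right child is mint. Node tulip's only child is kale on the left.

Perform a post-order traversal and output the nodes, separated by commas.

sage, plum, fern, reed, rose, bay, kale, tulip, moss, rye, mint, daisy, ash, lily, iris, elm, hop, ivy

Post-order visits the left subtree, then the right subtree, then the node.
At ivy: go left to elm.
  At elm: no left child.
  At elm: go right to iris.
    At iris: go left to rye.
      At rye: go left to bay.
        At bay: no left child.
        At bay: go right to rose.
          At rose: no left child.
          At rose: go right to reed.
            At reed: go left to fern.
              At fern: go left to plum.
                At plum: no left child.
                At plum: go right to sage.
                  sage is a leaf — visit sage.
                Visit plum.
              At fern: no right child.
              Visit fern.
            At reed: no right child.
            Visit reed.
          Visit rose.
        Visit bay.
      At rye: go right to moss.
        At moss: go left to tulip.
          At tulip: go left to kale.
            kale is a leaf — visit kale.
          At tulip: no right child.
          Visit tulip.
        At moss: no right child.
        Visit moss.
      Visit rye.
    At iris: go right to lily.
      At lily: no left child.
      At lily: go right to ash.
        At ash: no left child.
        At ash: go right to daisy.
          At daisy: no left child.
          At daisy: go right to mint.
            mint is a leaf — visit mint.
          Visit daisy.
        Visit ash.
      Visit lily.
    Visit iris.
  Visit elm.
At ivy: go right to hop.
  hop is a leaf — visit hop.
Visit ivy.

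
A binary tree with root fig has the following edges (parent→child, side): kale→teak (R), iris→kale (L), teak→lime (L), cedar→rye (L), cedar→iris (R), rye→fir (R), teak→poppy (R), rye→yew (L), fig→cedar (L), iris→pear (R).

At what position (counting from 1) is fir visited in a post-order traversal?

2

Post-order visits the left subtree, then the right subtree, then the node.
At fig: go left to cedar.
  At cedar: go left to rye.
    At rye: go left to yew.
      yew is a leaf — visit yew.
    At rye: go right to fir.
      fir is a leaf — visit fir.
    Visit rye.
  At cedar: go right to iris.
    At iris: go left to kale.
      At kale: no left child.
      At kale: go right to teak.
        At teak: go left to lime.
          lime is a leaf — visit lime.
        At teak: go right to poppy.
          poppy is a leaf — visit poppy.
        Visit teak.
      Visit kale.
    At iris: go right to pear.
      pear is a leaf — visit pear.
    Visit iris.
  Visit cedar.
At fig: no right child.
Visit fig.
Full post-order sequence: yew, fir, rye, lime, poppy, teak, kale, pear, iris, cedar, fig.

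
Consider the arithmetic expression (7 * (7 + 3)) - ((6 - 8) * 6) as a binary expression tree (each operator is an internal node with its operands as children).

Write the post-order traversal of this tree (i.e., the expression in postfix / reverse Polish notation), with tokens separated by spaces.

7 7 3 + * 6 8 - 6 * -

Post-order on an expression tree gives postfix notation: for each operator, emit left operand, right operand, then the operator.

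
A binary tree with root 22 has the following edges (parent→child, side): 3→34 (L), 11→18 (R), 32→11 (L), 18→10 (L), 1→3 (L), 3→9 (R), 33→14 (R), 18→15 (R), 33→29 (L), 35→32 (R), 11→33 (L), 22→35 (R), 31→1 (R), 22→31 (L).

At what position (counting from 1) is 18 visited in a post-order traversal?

11

Post-order visits the left subtree, then the right subtree, then the node.
At 22: go left to 31.
  At 31: no left child.
  At 31: go right to 1.
    At 1: go left to 3.
      At 3: go left to 34.
        34 is a leaf — visit 34.
      At 3: go right to 9.
        9 is a leaf — visit 9.
      Visit 3.
    At 1: no right child.
    Visit 1.
  Visit 31.
At 22: go right to 35.
  At 35: no left child.
  At 35: go right to 32.
    At 32: go left to 11.
      At 11: go left to 33.
        At 33: go left to 29.
          29 is a leaf — visit 29.
        At 33: go right to 14.
          14 is a leaf — visit 14.
        Visit 33.
      At 11: go right to 18.
        At 18: go left to 10.
          10 is a leaf — visit 10.
        At 18: go right to 15.
          15 is a leaf — visit 15.
        Visit 18.
      Visit 11.
    At 32: no right child.
    Visit 32.
  Visit 35.
Visit 22.
Full post-order sequence: 34, 9, 3, 1, 31, 29, 14, 33, 10, 15, 18, 11, 32, 35, 22.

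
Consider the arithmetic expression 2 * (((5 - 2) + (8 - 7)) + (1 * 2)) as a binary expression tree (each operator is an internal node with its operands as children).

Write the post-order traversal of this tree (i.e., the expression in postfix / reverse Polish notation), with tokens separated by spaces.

Post-order on an expression tree gives postfix notation: for each operator, emit left operand, right operand, then the operator.

2 5 2 - 8 7 - + 1 2 * + *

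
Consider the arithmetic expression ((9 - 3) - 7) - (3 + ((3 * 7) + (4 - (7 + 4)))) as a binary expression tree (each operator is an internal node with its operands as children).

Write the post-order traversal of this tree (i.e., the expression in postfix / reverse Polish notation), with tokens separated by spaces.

Post-order on an expression tree gives postfix notation: for each operator, emit left operand, right operand, then the operator.

9 3 - 7 - 3 3 7 * 4 7 4 + - + + -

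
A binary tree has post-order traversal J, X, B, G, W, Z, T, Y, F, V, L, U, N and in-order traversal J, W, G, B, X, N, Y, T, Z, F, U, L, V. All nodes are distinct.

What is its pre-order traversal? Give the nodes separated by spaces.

The last element of post-order is the root; it splits in-order into left and right subtrees.
Root N: left subtree has 5 nodes {J, W, G, B, X}, right has 7 {Y, T, Z, F, U, L, V}.
  Root W: left subtree has 1 node {J}, right has 3 {G, B, X}.
    Root G: left subtree has 0 nodes { }, right has 2 {B, X}.
      Root B: left subtree has 0 nodes { }, right has 1 {X}.
  Root U: left subtree has 4 nodes {Y, T, Z, F}, right has 2 {L, V}.
    Root F: left subtree has 3 nodes {Y, T, Z}, right has 0 { }.
      Root Y: left subtree has 0 nodes { }, right has 2 {T, Z}.
        Root T: left subtree has 0 nodes { }, right has 1 {Z}.
    Root L: left subtree has 0 nodes { }, right has 1 {V}.

N W J G B X U F Y T Z L V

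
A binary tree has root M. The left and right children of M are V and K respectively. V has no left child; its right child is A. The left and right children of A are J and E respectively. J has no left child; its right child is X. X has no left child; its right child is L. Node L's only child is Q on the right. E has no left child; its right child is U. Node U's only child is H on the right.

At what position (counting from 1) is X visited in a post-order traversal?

Post-order visits the left subtree, then the right subtree, then the node.
At M: go left to V.
  At V: no left child.
  At V: go right to A.
    At A: go left to J.
      At J: no left child.
      At J: go right to X.
        At X: no left child.
        At X: go right to L.
          At L: no left child.
          At L: go right to Q.
            Q is a leaf — visit Q.
          Visit L.
        Visit X.
      Visit J.
    At A: go right to E.
      At E: no left child.
      At E: go right to U.
        At U: no left child.
        At U: go right to H.
          H is a leaf — visit H.
        Visit U.
      Visit E.
    Visit A.
  Visit V.
At M: go right to K.
  K is a leaf — visit K.
Visit M.
Full post-order sequence: Q, L, X, J, H, U, E, A, V, K, M.

3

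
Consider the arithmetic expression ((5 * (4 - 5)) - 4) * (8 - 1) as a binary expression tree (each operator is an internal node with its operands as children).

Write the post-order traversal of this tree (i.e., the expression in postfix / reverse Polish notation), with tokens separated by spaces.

Post-order on an expression tree gives postfix notation: for each operator, emit left operand, right operand, then the operator.

5 4 5 - * 4 - 8 1 - *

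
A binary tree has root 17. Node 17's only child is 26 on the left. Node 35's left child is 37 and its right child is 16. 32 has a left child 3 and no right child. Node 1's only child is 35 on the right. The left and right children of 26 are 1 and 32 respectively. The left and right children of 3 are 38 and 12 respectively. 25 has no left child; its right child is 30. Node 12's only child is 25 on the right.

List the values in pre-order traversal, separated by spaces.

Pre-order visits the node, then its left subtree, then its right subtree.
Visit 17.
At 17: go left to 26.
  Visit 26.
  At 26: go left to 1.
    Visit 1.
    At 1: no left child.
    At 1: go right to 35.
      Visit 35.
      At 35: go left to 37.
        37 is a leaf — visit 37.
      At 35: go right to 16.
        16 is a leaf — visit 16.
  At 26: go right to 32.
    Visit 32.
    At 32: go left to 3.
      Visit 3.
      At 3: go left to 38.
        38 is a leaf — visit 38.
      At 3: go right to 12.
        Visit 12.
        At 12: no left child.
        At 12: go right to 25.
          Visit 25.
          At 25: no left child.
          At 25: go right to 30.
            30 is a leaf — visit 30.
    At 32: no right child.
At 17: no right child.

17 26 1 35 37 16 32 3 38 12 25 30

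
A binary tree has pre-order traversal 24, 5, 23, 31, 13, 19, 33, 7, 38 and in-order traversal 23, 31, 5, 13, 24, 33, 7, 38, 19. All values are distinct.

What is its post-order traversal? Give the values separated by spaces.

The first element of pre-order is the root; it splits in-order into left and right subtrees.
Root 24: left subtree has 4 nodes {23, 31, 5, 13}, right has 4 {33, 7, 38, 19}.
  Root 5: left subtree has 2 nodes {23, 31}, right has 1 {13}.
    Root 23: left subtree has 0 nodes { }, right has 1 {31}.
  Root 19: left subtree has 3 nodes {33, 7, 38}, right has 0 { }.
    Root 33: left subtree has 0 nodes { }, right has 2 {7, 38}.
      Root 7: left subtree has 0 nodes { }, right has 1 {38}.

31 23 13 5 38 7 33 19 24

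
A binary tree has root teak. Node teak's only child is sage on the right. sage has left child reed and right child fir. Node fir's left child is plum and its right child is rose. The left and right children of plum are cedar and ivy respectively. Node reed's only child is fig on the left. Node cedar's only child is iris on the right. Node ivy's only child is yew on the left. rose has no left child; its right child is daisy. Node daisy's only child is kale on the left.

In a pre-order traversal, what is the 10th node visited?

yew

Pre-order visits the node, then its left subtree, then its right subtree.
Visit teak.
At teak: no left child.
At teak: go right to sage.
  Visit sage.
  At sage: go left to reed.
    Visit reed.
    At reed: go left to fig.
      fig is a leaf — visit fig.
    At reed: no right child.
  At sage: go right to fir.
    Visit fir.
    At fir: go left to plum.
      Visit plum.
      At plum: go left to cedar.
        Visit cedar.
        At cedar: no left child.
        At cedar: go right to iris.
          iris is a leaf — visit iris.
      At plum: go right to ivy.
        Visit ivy.
        At ivy: go left to yew.
          yew is a leaf — visit yew.
        At ivy: no right child.
    At fir: go right to rose.
      Visit rose.
      At rose: no left child.
      At rose: go right to daisy.
        Visit daisy.
        At daisy: go left to kale.
          kale is a leaf — visit kale.
        At daisy: no right child.
Full pre-order sequence: teak, sage, reed, fig, fir, plum, cedar, iris, ivy, yew, rose, daisy, kale.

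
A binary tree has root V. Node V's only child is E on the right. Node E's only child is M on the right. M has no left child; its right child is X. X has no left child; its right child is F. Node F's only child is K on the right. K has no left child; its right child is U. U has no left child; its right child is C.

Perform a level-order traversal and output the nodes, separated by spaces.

Level-order visits nodes level by level from the root, left to right within each level.
Level 0: V
Level 1: E
Level 2: M
Level 3: X
Level 4: F
Level 5: K
Level 6: U
Level 7: C

V E M X F K U C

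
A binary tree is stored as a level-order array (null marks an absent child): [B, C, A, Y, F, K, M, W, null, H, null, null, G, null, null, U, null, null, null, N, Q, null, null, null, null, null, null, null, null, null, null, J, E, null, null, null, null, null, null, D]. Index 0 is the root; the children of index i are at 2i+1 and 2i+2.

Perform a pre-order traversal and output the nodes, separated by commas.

Pre-order visits the node, then its left subtree, then its right subtree.
Visit B.
At B: go left to C.
  Visit C.
  At C: go left to Y.
    Visit Y.
    At Y: go left to W.
      Visit W.
      At W: go left to U.
        Visit U.
        At U: go left to J.
          J is a leaf — visit J.
        At U: go right to E.
          E is a leaf — visit E.
      At W: no right child.
    At Y: no right child.
  At C: go right to F.
    Visit F.
    At F: go left to H.
      Visit H.
      At H: go left to N.
        Visit N.
        At N: go left to D.
          D is a leaf — visit D.
        At N: no right child.
      At H: go right to Q.
        Q is a leaf — visit Q.
    At F: no right child.
At B: go right to A.
  Visit A.
  At A: go left to K.
    Visit K.
    At K: no left child.
    At K: go right to G.
      G is a leaf — visit G.
  At A: go right to M.
    M is a leaf — visit M.

B, C, Y, W, U, J, E, F, H, N, D, Q, A, K, G, M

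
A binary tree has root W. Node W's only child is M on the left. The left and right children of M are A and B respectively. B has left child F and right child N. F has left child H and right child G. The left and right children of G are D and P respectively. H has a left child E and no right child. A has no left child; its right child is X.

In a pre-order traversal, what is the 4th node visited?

X

Pre-order visits the node, then its left subtree, then its right subtree.
Visit W.
At W: go left to M.
  Visit M.
  At M: go left to A.
    Visit A.
    At A: no left child.
    At A: go right to X.
      X is a leaf — visit X.
  At M: go right to B.
    Visit B.
    At B: go left to F.
      Visit F.
      At F: go left to H.
        Visit H.
        At H: go left to E.
          E is a leaf — visit E.
        At H: no right child.
      At F: go right to G.
        Visit G.
        At G: go left to D.
          D is a leaf — visit D.
        At G: go right to P.
          P is a leaf — visit P.
    At B: go right to N.
      N is a leaf — visit N.
At W: no right child.
Full pre-order sequence: W, M, A, X, B, F, H, E, G, D, P, N.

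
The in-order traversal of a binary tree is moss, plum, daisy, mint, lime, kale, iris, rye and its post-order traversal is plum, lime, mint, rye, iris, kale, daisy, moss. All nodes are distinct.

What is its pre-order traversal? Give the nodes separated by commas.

The last element of post-order is the root; it splits in-order into left and right subtrees.
Root moss: left subtree has 0 nodes { }, right has 7 {plum, daisy, mint, lime, kale, iris, rye}.
  Root daisy: left subtree has 1 node {plum}, right has 5 {mint, lime, kale, iris, rye}.
    Root kale: left subtree has 2 nodes {mint, lime}, right has 2 {iris, rye}.
      Root mint: left subtree has 0 nodes { }, right has 1 {lime}.
      Root iris: left subtree has 0 nodes { }, right has 1 {rye}.

moss, daisy, plum, kale, mint, lime, iris, rye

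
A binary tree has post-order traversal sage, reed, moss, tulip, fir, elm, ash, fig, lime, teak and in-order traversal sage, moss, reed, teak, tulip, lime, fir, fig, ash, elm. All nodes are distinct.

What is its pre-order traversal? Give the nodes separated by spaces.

teak moss sage reed lime tulip fig fir ash elm

The last element of post-order is the root; it splits in-order into left and right subtrees.
Root teak: left subtree has 3 nodes {sage, moss, reed}, right has 6 {tulip, lime, fir, fig, ash, elm}.
  Root moss: left subtree has 1 node {sage}, right has 1 {reed}.
  Root lime: left subtree has 1 node {tulip}, right has 4 {fir, fig, ash, elm}.
    Root fig: left subtree has 1 node {fir}, right has 2 {ash, elm}.
      Root ash: left subtree has 0 nodes { }, right has 1 {elm}.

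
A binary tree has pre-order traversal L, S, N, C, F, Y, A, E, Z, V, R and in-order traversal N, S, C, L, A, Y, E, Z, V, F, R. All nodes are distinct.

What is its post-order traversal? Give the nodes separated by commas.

The first element of pre-order is the root; it splits in-order into left and right subtrees.
Root L: left subtree has 3 nodes {N, S, C}, right has 7 {A, Y, E, Z, V, F, R}.
  Root S: left subtree has 1 node {N}, right has 1 {C}.
  Root F: left subtree has 5 nodes {A, Y, E, Z, V}, right has 1 {R}.
    Root Y: left subtree has 1 node {A}, right has 3 {E, Z, V}.
      Root E: left subtree has 0 nodes { }, right has 2 {Z, V}.
        Root Z: left subtree has 0 nodes { }, right has 1 {V}.

N, C, S, A, V, Z, E, Y, R, F, L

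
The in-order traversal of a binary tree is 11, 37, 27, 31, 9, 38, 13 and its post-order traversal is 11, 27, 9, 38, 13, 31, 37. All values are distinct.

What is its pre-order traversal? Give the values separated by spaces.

37 11 31 27 13 38 9

The last element of post-order is the root; it splits in-order into left and right subtrees.
Root 37: left subtree has 1 node {11}, right has 5 {27, 31, 9, 38, 13}.
  Root 31: left subtree has 1 node {27}, right has 3 {9, 38, 13}.
    Root 13: left subtree has 2 nodes {9, 38}, right has 0 { }.
      Root 38: left subtree has 1 node {9}, right has 0 { }.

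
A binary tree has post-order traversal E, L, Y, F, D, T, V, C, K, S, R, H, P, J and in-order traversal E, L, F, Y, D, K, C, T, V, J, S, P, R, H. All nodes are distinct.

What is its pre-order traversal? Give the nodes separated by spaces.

The last element of post-order is the root; it splits in-order into left and right subtrees.
Root J: left subtree has 9 nodes {E, L, F, Y, D, K, C, T, V}, right has 4 {S, P, R, H}.
  Root K: left subtree has 5 nodes {E, L, F, Y, D}, right has 3 {C, T, V}.
    Root D: left subtree has 4 nodes {E, L, F, Y}, right has 0 { }.
      Root F: left subtree has 2 nodes {E, L}, right has 1 {Y}.
        Root L: left subtree has 1 node {E}, right has 0 { }.
    Root C: left subtree has 0 nodes { }, right has 2 {T, V}.
      Root V: left subtree has 1 node {T}, right has 0 { }.
  Root P: left subtree has 1 node {S}, right has 2 {R, H}.
    Root H: left subtree has 1 node {R}, right has 0 { }.

J K D F L E Y C V T P S H R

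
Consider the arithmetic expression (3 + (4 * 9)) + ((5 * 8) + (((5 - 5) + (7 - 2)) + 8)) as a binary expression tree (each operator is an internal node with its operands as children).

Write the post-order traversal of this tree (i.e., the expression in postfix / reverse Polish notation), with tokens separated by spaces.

3 4 9 * + 5 8 * 5 5 - 7 2 - + 8 + + +

Post-order on an expression tree gives postfix notation: for each operator, emit left operand, right operand, then the operator.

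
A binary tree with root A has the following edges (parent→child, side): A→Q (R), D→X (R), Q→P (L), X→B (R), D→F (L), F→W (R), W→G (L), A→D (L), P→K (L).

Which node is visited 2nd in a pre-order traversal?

Pre-order visits the node, then its left subtree, then its right subtree.
Visit A.
At A: go left to D.
  Visit D.
  At D: go left to F.
    Visit F.
    At F: no left child.
    At F: go right to W.
      Visit W.
      At W: go left to G.
        G is a leaf — visit G.
      At W: no right child.
  At D: go right to X.
    Visit X.
    At X: no left child.
    At X: go right to B.
      B is a leaf — visit B.
At A: go right to Q.
  Visit Q.
  At Q: go left to P.
    Visit P.
    At P: go left to K.
      K is a leaf — visit K.
    At P: no right child.
  At Q: no right child.
Full pre-order sequence: A, D, F, W, G, X, B, Q, P, K.

D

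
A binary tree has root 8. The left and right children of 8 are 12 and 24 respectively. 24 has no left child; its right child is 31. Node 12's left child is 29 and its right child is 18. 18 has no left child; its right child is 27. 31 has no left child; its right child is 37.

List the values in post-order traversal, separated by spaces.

Post-order visits the left subtree, then the right subtree, then the node.
At 8: go left to 12.
  At 12: go left to 29.
    29 is a leaf — visit 29.
  At 12: go right to 18.
    At 18: no left child.
    At 18: go right to 27.
      27 is a leaf — visit 27.
    Visit 18.
  Visit 12.
At 8: go right to 24.
  At 24: no left child.
  At 24: go right to 31.
    At 31: no left child.
    At 31: go right to 37.
      37 is a leaf — visit 37.
    Visit 31.
  Visit 24.
Visit 8.

29 27 18 12 37 31 24 8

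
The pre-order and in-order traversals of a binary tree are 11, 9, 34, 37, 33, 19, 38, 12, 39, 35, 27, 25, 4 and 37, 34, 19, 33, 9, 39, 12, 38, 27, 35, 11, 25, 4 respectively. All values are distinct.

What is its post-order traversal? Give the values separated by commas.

The first element of pre-order is the root; it splits in-order into left and right subtrees.
Root 11: left subtree has 10 nodes {37, 34, 19, 33, 9, 39, 12, 38, 27, 35}, right has 2 {25, 4}.
  Root 9: left subtree has 4 nodes {37, 34, 19, 33}, right has 5 {39, 12, 38, 27, 35}.
    Root 34: left subtree has 1 node {37}, right has 2 {19, 33}.
      Root 33: left subtree has 1 node {19}, right has 0 { }.
    Root 38: left subtree has 2 nodes {39, 12}, right has 2 {27, 35}.
      Root 12: left subtree has 1 node {39}, right has 0 { }.
      Root 35: left subtree has 1 node {27}, right has 0 { }.
  Root 25: left subtree has 0 nodes { }, right has 1 {4}.

37, 19, 33, 34, 39, 12, 27, 35, 38, 9, 4, 25, 11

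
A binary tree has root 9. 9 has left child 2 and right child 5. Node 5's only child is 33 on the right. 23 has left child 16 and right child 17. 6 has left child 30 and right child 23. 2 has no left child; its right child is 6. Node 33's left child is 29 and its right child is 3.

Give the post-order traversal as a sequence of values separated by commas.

30, 16, 17, 23, 6, 2, 29, 3, 33, 5, 9

Post-order visits the left subtree, then the right subtree, then the node.
At 9: go left to 2.
  At 2: no left child.
  At 2: go right to 6.
    At 6: go left to 30.
      30 is a leaf — visit 30.
    At 6: go right to 23.
      At 23: go left to 16.
        16 is a leaf — visit 16.
      At 23: go right to 17.
        17 is a leaf — visit 17.
      Visit 23.
    Visit 6.
  Visit 2.
At 9: go right to 5.
  At 5: no left child.
  At 5: go right to 33.
    At 33: go left to 29.
      29 is a leaf — visit 29.
    At 33: go right to 3.
      3 is a leaf — visit 3.
    Visit 33.
  Visit 5.
Visit 9.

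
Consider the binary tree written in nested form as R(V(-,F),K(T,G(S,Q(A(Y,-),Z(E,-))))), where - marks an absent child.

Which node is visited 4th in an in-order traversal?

In-order visits the left subtree, then the node, then the right subtree.
At R: go left to V.
  At V: no left child.
  Visit V.
  At V: go right to F.
    F is a leaf — visit F.
Visit R.
At R: go right to K.
  At K: go left to T.
    T is a leaf — visit T.
  Visit K.
  At K: go right to G.
    At G: go left to S.
      S is a leaf — visit S.
    Visit G.
    At G: go right to Q.
      At Q: go left to A.
        At A: go left to Y.
          Y is a leaf — visit Y.
        Visit A.
        At A: no right child.
      Visit Q.
      At Q: go right to Z.
        At Z: go left to E.
          E is a leaf — visit E.
        Visit Z.
        At Z: no right child.
Full in-order sequence: V, F, R, T, K, S, G, Y, A, Q, E, Z.

T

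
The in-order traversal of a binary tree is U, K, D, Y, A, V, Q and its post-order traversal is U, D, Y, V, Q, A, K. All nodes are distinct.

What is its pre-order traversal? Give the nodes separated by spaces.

The last element of post-order is the root; it splits in-order into left and right subtrees.
Root K: left subtree has 1 node {U}, right has 5 {D, Y, A, V, Q}.
  Root A: left subtree has 2 nodes {D, Y}, right has 2 {V, Q}.
    Root Y: left subtree has 1 node {D}, right has 0 { }.
    Root Q: left subtree has 1 node {V}, right has 0 { }.

K U A Y D Q V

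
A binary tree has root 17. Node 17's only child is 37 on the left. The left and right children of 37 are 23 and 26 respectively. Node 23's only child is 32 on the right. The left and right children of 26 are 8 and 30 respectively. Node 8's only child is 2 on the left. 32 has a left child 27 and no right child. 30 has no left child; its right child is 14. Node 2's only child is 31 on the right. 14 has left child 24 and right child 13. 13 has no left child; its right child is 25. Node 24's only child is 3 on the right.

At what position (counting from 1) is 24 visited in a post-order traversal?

8

Post-order visits the left subtree, then the right subtree, then the node.
At 17: go left to 37.
  At 37: go left to 23.
    At 23: no left child.
    At 23: go right to 32.
      At 32: go left to 27.
        27 is a leaf — visit 27.
      At 32: no right child.
      Visit 32.
    Visit 23.
  At 37: go right to 26.
    At 26: go left to 8.
      At 8: go left to 2.
        At 2: no left child.
        At 2: go right to 31.
          31 is a leaf — visit 31.
        Visit 2.
      At 8: no right child.
      Visit 8.
    At 26: go right to 30.
      At 30: no left child.
      At 30: go right to 14.
        At 14: go left to 24.
          At 24: no left child.
          At 24: go right to 3.
            3 is a leaf — visit 3.
          Visit 24.
        At 14: go right to 13.
          At 13: no left child.
          At 13: go right to 25.
            25 is a leaf — visit 25.
          Visit 13.
        Visit 14.
      Visit 30.
    Visit 26.
  Visit 37.
At 17: no right child.
Visit 17.
Full post-order sequence: 27, 32, 23, 31, 2, 8, 3, 24, 25, 13, 14, 30, 26, 37, 17.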